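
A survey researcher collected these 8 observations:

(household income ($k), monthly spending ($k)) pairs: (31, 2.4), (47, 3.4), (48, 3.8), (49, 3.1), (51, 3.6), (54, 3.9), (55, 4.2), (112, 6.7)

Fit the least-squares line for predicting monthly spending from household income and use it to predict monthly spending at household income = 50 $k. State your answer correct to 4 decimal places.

n = 8, Σx = 447, Σy = 31.1, Σxy = 1944.1, Σx² = 28961
Sxx = Σx² − (Σx)²/n = 28961 − 24976.125 = 3984.875
Sxy = Σxy − (Σx)(Σy)/n = 1944.1 − 1737.7125 = 206.3875
b = Sxy/Sxx = 206.3875/3984.875 = 0.051793
a = ȳ − b·x̄ = 3.8875 − 0.051793·55.875 = 0.993582
ŷ(50) = a + b·50 = 0.993582 + 0.051793·50 = 3.583218

3.5832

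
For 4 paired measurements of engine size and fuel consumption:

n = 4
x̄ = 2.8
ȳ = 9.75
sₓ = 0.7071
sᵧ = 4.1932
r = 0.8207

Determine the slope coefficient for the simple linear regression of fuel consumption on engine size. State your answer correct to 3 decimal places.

4.867

b = r · sᵧ/sₓ = 0.8207 · 4.1932/0.7071 = 4.866864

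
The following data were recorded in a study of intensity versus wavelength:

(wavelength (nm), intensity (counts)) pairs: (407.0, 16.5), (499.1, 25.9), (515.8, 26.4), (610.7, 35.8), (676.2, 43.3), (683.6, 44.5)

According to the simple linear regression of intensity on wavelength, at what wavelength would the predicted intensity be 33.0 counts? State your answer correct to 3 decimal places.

574.711

n = 6, Σx = 3392.4, Σy = 192.4, Σxy = 114822.03, Σx² = 1978309.34
Sxx = Σx² − (Σx)²/n = 1978309.34 − 1918062.96 = 60246.38
Sxy = Σxy − (Σx)(Σy)/n = 114822.03 − 108782.96 = 6039.07
b = Sxy/Sxx = 6039.07/60246.38 = 0.100240
a = ȳ − b·x̄ = 32.066667 − 0.100240·565.4 = -24.608775
Set a + b·x = 33.0: x = (33.0 − (-24.608775)) / 0.100240 = 574.711029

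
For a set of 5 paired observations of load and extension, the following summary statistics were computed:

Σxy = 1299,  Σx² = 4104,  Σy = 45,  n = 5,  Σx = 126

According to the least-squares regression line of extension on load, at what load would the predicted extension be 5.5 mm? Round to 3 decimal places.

Sxx = Σx² − (Σx)²/n = 4104 − 3175.2 = 928.8
Sxy = Σxy − (Σx)(Σy)/n = 1299 − 1134 = 165
b = Sxy/Sxx = 165/928.8 = 0.177649
a = ȳ − b·x̄ = 9 − 0.177649·25.2 = 4.523256
Set a + b·x = 5.5: x = (5.5 − 4.523256) / 0.177649 = 5.498182

5.498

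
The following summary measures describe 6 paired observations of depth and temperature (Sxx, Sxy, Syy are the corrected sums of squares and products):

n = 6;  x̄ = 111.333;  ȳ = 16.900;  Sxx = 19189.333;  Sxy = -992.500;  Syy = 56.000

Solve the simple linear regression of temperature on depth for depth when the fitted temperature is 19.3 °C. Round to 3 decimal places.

64.931

b = Sxy/Sxx = -992.5/19189.333 = -0.051721
a = ȳ − b·x̄ = 16.9 − (-0.051721)·111.333 = 22.658303
Set a + b·x = 19.3: x = (19.3 − 22.658303) / (-0.051721) = 64.930583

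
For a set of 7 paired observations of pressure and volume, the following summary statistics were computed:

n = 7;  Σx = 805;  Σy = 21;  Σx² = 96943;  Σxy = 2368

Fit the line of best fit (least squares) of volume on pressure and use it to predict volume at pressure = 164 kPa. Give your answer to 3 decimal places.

2.473

Sxx = Σx² − (Σx)²/n = 96943 − 92575 = 4368
Sxy = Σxy − (Σx)(Σy)/n = 2368 − 2415 = -47
b = Sxy/Sxx = -47/4368 = -0.010760
a = ȳ − b·x̄ = 3 − (-0.010760)·115 = 4.237408
ŷ(164) = a + b·164 = 4.237408 + (-0.010760)·164 = 2.472756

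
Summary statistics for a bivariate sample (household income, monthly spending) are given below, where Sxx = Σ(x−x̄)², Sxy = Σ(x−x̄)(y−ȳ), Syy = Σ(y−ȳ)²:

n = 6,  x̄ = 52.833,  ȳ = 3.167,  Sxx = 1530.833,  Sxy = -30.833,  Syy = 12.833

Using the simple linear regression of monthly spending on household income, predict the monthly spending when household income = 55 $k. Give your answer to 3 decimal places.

b = Sxy/Sxx = -30.833/1530.833 = -0.020141
a = ȳ − b·x̄ = 3.167 − (-0.020141)·52.833 = 4.231126
ŷ(55) = a + b·55 = 4.231126 + (-0.020141)·55 = 3.123354

3.123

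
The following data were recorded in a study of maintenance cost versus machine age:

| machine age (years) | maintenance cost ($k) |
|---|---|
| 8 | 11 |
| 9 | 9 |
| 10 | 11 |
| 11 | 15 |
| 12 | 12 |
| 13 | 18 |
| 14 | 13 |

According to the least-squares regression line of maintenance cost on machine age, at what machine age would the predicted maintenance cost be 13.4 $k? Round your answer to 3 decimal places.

n = 7, Σx = 77, Σy = 89, Σxy = 1004, Σx² = 875
Sxx = Σx² − (Σx)²/n = 875 − 847 = 28
Sxy = Σxy − (Σx)(Σy)/n = 1004 − 979 = 25
b = Sxy/Sxx = 25/28 = 0.892857
a = ȳ − b·x̄ = 12.714286 − 0.892857·11 = 2.892857
Set a + b·x = 13.4: x = (13.4 − 2.892857) / 0.892857 = 11.768

11.768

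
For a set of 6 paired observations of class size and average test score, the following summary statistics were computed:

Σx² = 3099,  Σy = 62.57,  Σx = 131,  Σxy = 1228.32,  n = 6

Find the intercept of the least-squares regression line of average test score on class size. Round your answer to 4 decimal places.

23.0248

Sxx = Σx² − (Σx)²/n = 3099 − 2860.166667 = 238.833333
Sxy = Σxy − (Σx)(Σy)/n = 1228.32 − 1366.111667 = -137.791667
b = Sxy/Sxx = -137.791667/238.833333 = -0.576936
a = ȳ − b·x̄ = 10.428333 − (-0.576936)·21.833333 = 23.024780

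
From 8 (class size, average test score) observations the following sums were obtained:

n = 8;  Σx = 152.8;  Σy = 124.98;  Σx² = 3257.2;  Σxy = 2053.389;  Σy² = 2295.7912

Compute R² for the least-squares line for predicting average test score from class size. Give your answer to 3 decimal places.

Sxx = Σx² − (Σx)²/n = 3257.2 − 2918.48 = 338.72
Sxy = Σxy − (Σx)(Σy)/n = 2053.389 − 2387.118 = -333.729
Syy = Σy² − (Σy)²/n = 2295.7912 − 1952.50005 = 343.29115
R² = Sxy²/(Sxx·Syy) = (-333.729)²/(338.72·343.29115) = 0.957821

0.958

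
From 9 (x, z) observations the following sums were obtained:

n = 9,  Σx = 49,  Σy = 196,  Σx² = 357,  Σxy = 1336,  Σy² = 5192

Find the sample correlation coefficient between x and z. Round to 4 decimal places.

0.9315

Sxx = Σx² − (Σx)²/n = 357 − 266.777778 = 90.222222
Sxy = Σxy − (Σx)(Σy)/n = 1336 − 1067.111111 = 268.888889
Syy = Σy² − (Σy)²/n = 5192 − 4268.444444 = 923.555556
r = Sxy/√(Sxx·Syy) = 268.888889/√(83325.234568) = 268.888889/288.661107 = 0.931504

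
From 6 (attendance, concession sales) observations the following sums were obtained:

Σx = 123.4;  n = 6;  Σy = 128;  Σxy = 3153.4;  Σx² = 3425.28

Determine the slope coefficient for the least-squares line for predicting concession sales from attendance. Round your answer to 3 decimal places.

Sxx = Σx² − (Σx)²/n = 3425.28 − 2537.926667 = 887.353333
Sxy = Σxy − (Σx)(Σy)/n = 3153.4 − 2632.533333 = 520.866667
b = Sxy/Sxx = 520.866667/887.353333 = 0.586989

0.587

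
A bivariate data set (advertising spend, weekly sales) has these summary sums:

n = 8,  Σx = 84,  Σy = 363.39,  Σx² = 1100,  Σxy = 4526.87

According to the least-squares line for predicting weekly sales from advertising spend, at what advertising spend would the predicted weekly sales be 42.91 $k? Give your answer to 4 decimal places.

Sxx = Σx² − (Σx)²/n = 1100 − 882 = 218
Sxy = Σxy − (Σx)(Σy)/n = 4526.87 − 3815.595 = 711.275
b = Sxy/Sxx = 711.275/218 = 3.262729
a = ȳ − b·x̄ = 45.42375 − 3.262729·10.5 = 11.165092
Set a + b·x = 42.91: x = (42.91 − 11.165092) / 3.262729 = 9.729556

9.7296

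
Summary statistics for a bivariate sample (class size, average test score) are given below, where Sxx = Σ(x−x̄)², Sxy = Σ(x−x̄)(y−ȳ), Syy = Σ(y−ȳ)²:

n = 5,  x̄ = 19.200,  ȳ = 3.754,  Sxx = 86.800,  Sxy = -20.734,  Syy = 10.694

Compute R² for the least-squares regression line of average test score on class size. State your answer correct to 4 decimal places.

R² = Sxy²/(Sxx·Syy) = (-20.734)²/(86.8·10.694) = 0.463134

0.4631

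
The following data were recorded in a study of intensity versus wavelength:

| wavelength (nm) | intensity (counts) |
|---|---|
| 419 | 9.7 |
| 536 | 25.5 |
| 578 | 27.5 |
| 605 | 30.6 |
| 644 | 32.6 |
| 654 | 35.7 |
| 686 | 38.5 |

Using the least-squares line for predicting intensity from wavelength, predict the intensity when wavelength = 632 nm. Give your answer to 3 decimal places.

n = 7, Σx = 4122, Σy = 200.1, Σxy = 122893.5, Σx² = 2476014
Sxx = Σx² − (Σx)²/n = 2476014 − 2427269.142857 = 48744.857143
Sxy = Σxy − (Σx)(Σy)/n = 122893.5 − 117830.314286 = 5063.185714
b = Sxy/Sxx = 5063.185714/48744.857143 = 0.103871
a = ȳ − b·x̄ = 28.585714 − 0.103871·588.857143 = -32.579571
ŷ(632) = a + b·632 = -32.579571 + 0.103871·632 = 33.067014

33.067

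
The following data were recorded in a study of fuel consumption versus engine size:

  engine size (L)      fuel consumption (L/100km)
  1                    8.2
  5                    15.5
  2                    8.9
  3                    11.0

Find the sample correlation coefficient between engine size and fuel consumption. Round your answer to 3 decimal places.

n = 4, Σx = 11, Σy = 43.6, Σxy = 136.5, Σx² = 39, Σy² = 507.7
Sxx = Σx² − (Σx)²/n = 39 − 30.25 = 8.75
Sxy = Σxy − (Σx)(Σy)/n = 136.5 − 119.9 = 16.6
Syy = Σy² − (Σy)²/n = 507.7 − 475.24 = 32.46
r = Sxy/√(Sxx·Syy) = 16.6/√(284.025) = 16.6/16.853041 = 0.984985

0.985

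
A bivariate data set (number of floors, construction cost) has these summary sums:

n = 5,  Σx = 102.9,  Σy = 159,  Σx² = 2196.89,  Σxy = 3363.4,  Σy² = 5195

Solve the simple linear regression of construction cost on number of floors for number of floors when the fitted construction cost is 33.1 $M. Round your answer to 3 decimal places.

Sxx = Σx² − (Σx)²/n = 2196.89 − 2117.682 = 79.208
Sxy = Σxy − (Σx)(Σy)/n = 3363.4 − 3272.22 = 91.18
b = Sxy/Sxx = 91.18/79.208 = 1.151146
a = ȳ − b·x̄ = 31.8 − 1.151146·20.58 = 8.109408
Set a + b·x = 33.1: x = (33.1 − 8.109408) / 1.151146 = 21.709309

21.709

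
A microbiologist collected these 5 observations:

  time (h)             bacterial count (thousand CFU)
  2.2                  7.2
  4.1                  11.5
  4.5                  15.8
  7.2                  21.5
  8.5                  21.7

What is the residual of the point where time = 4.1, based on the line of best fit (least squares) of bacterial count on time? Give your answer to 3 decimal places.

n = 5, Σx = 26.5, Σy = 77.7, Σxy = 473.34, Σx² = 165.99
Sxx = Σx² − (Σx)²/n = 165.99 − 140.45 = 25.54
Sxy = Σxy − (Σx)(Σy)/n = 473.34 − 411.81 = 61.53
b = Sxy/Sxx = 61.53/25.54 = 2.409162
a = ȳ − b·x̄ = 15.54 − 2.409162·5.3 = 2.771441
ŷ(4.1) = 2.771441 + 2.409162·4.1 = 12.649005
residual = y − ŷ = 11.5 − 12.649005 = -1.149005

-1.149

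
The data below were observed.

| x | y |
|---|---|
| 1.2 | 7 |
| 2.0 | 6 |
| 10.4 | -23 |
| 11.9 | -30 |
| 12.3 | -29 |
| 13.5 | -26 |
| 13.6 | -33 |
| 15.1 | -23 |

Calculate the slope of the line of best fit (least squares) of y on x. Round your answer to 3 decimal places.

-2.824

n = 8, Σx = 80, Σy = -151, Σxy = -2079.6, Σx² = 1001.72
Sxx = Σx² − (Σx)²/n = 1001.72 − 800 = 201.72
Sxy = Σxy − (Σx)(Σy)/n = -2079.6 − (-1510) = -569.6
b = Sxy/Sxx = -569.6/201.72 = -2.823716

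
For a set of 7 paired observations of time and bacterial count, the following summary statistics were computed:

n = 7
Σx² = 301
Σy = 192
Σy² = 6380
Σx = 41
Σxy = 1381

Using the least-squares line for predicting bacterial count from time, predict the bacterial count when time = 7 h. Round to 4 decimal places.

32.2441

Sxx = Σx² − (Σx)²/n = 301 − 240.142857 = 60.857143
Sxy = Σxy − (Σx)(Σy)/n = 1381 − 1124.571429 = 256.428571
b = Sxy/Sxx = 256.428571/60.857143 = 4.213615
a = ȳ − b·x̄ = 27.428571 − 4.213615·5.857143 = 2.748826
ŷ(7) = a + b·7 = 2.748826 + 4.213615·7 = 32.244131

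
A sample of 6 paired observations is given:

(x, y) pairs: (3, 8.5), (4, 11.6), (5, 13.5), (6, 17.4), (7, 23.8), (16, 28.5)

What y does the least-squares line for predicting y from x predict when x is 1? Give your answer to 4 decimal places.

8.7684

n = 6, Σx = 41, Σy = 103.3, Σxy = 866.4, Σx² = 391
Sxx = Σx² − (Σx)²/n = 391 − 280.166667 = 110.833333
Sxy = Σxy − (Σx)(Σy)/n = 866.4 − 705.883333 = 160.516667
b = Sxy/Sxx = 160.516667/110.833333 = 1.448271
a = ȳ − b·x̄ = 17.216667 − 1.448271·6.833333 = 7.320150
ŷ(1) = a + b·1 = 7.320150 + 1.448271·1 = 8.768421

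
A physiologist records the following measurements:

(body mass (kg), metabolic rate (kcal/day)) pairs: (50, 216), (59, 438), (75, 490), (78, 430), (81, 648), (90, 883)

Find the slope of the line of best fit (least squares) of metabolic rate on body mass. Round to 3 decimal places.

n = 6, Σx = 433, Σy = 3105, Σxy = 238890, Σx² = 32351
Sxx = Σx² − (Σx)²/n = 32351 − 31248.166667 = 1102.833333
Sxy = Σxy − (Σx)(Σy)/n = 238890 − 224077.5 = 14812.5
b = Sxy/Sxx = 14812.5/1102.833333 = 13.431313

13.431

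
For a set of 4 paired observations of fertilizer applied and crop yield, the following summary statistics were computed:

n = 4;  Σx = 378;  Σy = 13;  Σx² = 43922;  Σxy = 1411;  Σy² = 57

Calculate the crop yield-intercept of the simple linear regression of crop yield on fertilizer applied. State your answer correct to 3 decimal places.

Sxx = Σx² − (Σx)²/n = 43922 − 35721 = 8201
Sxy = Σxy − (Σx)(Σy)/n = 1411 − 1228.5 = 182.5
b = Sxy/Sxx = 182.5/8201 = 0.022253
a = ȳ − b·x̄ = 3.25 − 0.022253·94.5 = 1.147055

1.147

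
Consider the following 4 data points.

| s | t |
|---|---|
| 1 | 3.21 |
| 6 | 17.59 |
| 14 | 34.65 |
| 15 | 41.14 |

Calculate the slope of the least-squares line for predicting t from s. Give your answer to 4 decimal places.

2.5496

n = 4, Σx = 36, Σy = 96.59, Σxy = 1210.95, Σx² = 458
Sxx = Σx² − (Σx)²/n = 458 − 324 = 134
Sxy = Σxy − (Σx)(Σy)/n = 1210.95 − 869.31 = 341.64
b = Sxy/Sxx = 341.64/134 = 2.549552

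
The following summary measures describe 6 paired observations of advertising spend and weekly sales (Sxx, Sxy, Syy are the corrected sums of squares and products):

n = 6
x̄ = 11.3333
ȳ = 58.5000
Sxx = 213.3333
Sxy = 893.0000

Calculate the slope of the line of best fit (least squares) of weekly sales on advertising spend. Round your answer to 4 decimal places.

b = Sxy/Sxx = 893/213.3333 = 4.185938

4.1859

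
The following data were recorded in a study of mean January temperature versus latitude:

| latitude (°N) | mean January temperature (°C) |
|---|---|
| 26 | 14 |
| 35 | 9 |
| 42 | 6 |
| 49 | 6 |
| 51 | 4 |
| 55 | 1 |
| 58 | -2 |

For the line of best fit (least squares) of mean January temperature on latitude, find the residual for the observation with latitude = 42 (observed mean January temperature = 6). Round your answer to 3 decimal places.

-0.809

n = 7, Σx = 316, Σy = 38, Σxy = 1368, Σx² = 15056
Sxx = Σx² − (Σx)²/n = 15056 − 14265.142857 = 790.857143
Sxy = Σxy − (Σx)(Σy)/n = 1368 − 1715.428571 = -347.428571
b = Sxy/Sxx = -347.428571/790.857143 = -0.439306
a = ȳ − b·x̄ = 5.428571 − (-0.439306)·45.142857 = 25.260116
ŷ(42) = 25.260116 + (-0.439306)·42 = 6.809249
residual = y − ŷ = 6 − 6.809249 = -0.809249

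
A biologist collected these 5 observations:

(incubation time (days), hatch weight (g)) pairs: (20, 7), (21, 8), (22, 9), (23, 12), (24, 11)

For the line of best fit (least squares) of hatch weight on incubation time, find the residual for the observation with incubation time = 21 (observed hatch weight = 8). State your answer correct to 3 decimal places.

n = 5, Σx = 110, Σy = 47, Σxy = 1046, Σx² = 2430
Sxx = Σx² − (Σx)²/n = 2430 − 2420 = 10
Sxy = Σxy − (Σx)(Σy)/n = 1046 − 1034 = 12
b = Sxy/Sxx = 12/10 = 1.2
a = ȳ − b·x̄ = 9.4 − 1.2·22 = -17
ŷ(21) = -17 + 1.2·21 = 8.2
residual = y − ŷ = 8 − 8.2 = -0.2

-0.200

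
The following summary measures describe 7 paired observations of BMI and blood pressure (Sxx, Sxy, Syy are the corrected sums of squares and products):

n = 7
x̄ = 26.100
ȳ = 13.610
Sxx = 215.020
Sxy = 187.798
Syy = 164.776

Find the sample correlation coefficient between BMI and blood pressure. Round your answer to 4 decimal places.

r = Sxy/√(Sxx·Syy) = 187.798/√(35430.13552) = 187.798/188.228944 = 0.997711

0.9977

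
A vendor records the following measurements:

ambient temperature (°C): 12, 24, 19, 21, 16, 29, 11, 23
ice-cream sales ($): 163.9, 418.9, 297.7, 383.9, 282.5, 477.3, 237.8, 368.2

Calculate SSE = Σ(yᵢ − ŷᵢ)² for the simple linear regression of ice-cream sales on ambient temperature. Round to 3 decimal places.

6216.878

n = 8, Σx = 155, Σy = 2630.2, Σxy = 55184.7, Σx² = 3269, Σy² = 938086.54
Sxx = Σx² − (Σx)²/n = 3269 − 3003.125 = 265.875
Sxy = Σxy − (Σx)(Σy)/n = 55184.7 − 50960.125 = 4224.575
Syy = Σy² − (Σy)²/n = 938086.54 − 864744.005 = 73342.535
b = Sxy/Sxx = 4224.575/265.875 = 15.889328
SSE = Syy − b·Sxy = 73342.535 − 15.889328·4224.575 = 6216.878467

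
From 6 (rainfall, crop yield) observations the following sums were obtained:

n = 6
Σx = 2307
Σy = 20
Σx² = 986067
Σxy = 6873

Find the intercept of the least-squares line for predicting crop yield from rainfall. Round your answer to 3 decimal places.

6.506

Sxx = Σx² − (Σx)²/n = 986067 − 887041.5 = 99025.5
Sxy = Σxy − (Σx)(Σy)/n = 6873 − 7690 = -817
b = Sxy/Sxx = -817/99025.5 = -0.008250
a = ȳ − b·x̄ = 3.333333 − (-0.008250)·384.5 = 6.505612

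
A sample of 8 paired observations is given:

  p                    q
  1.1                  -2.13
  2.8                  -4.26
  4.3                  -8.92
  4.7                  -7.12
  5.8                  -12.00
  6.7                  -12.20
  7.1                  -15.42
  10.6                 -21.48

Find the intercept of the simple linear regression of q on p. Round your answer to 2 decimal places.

n = 8, Σx = 43.1, Σy = -83.53, Σxy = -574.601, Σx² = 290.93
Sxx = Σx² − (Σx)²/n = 290.93 − 232.20125 = 58.72875
Sxy = Σxy − (Σx)(Σy)/n = -574.601 − (-450.017875) = -124.583125
b = Sxy/Sxx = -124.583125/58.72875 = -2.121331
a = ȳ − b·x̄ = -10.44125 − (-2.121331)·5.3875 = 0.987421

0.99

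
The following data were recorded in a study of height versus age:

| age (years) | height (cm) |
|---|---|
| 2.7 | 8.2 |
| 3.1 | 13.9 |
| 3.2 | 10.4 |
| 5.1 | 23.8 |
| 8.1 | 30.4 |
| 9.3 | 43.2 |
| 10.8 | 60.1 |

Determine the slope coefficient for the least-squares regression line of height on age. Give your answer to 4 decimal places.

n = 7, Σx = 42.3, Σy = 190, Σxy = 1516.97, Σx² = 321.89
Sxx = Σx² − (Σx)²/n = 321.89 − 255.612857 = 66.277143
Sxy = Σxy − (Σx)(Σy)/n = 1516.97 − 1148.142857 = 368.827143
b = Sxy/Sxx = 368.827143/66.277143 = 5.564922

5.5649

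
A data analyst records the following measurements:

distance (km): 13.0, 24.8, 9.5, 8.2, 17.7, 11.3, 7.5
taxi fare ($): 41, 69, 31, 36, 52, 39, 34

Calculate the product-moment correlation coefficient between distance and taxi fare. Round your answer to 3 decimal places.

n = 7, Σx = 92, Σy = 302, Σxy = 4450, Σx² = 1438.76, Σy² = 14080
Sxx = Σx² − (Σx)²/n = 1438.76 − 1209.142857 = 229.617143
Sxy = Σxy − (Σx)(Σy)/n = 4450 − 3969.142857 = 480.857143
Syy = Σy² − (Σy)²/n = 14080 − 13029.142857 = 1050.857143
r = Sxy/√(Sxx·Syy) = 480.857143/√(241294.814694) = 480.857143/491.217686 = 0.978908

0.979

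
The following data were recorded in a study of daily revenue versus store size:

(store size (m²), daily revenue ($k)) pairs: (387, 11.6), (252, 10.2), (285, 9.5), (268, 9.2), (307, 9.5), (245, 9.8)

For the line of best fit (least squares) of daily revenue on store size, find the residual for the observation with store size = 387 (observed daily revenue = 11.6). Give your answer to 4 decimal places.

0.4474

n = 6, Σx = 1744, Σy = 59.8, Σxy = 17550.2, Σx² = 520596
Sxx = Σx² − (Σx)²/n = 520596 − 506922.666667 = 13673.333333
Sxy = Σxy − (Σx)(Σy)/n = 17550.2 − 17381.866667 = 168.333333
b = Sxy/Sxx = 168.333333/13673.333333 = 0.012311
a = ȳ − b·x̄ = 9.966667 − 0.012311·290.666667 = 6.388250
ŷ(387) = 6.388250 + 0.012311·387 = 11.152633
residual = y − ŷ = 11.6 − 11.152633 = 0.447367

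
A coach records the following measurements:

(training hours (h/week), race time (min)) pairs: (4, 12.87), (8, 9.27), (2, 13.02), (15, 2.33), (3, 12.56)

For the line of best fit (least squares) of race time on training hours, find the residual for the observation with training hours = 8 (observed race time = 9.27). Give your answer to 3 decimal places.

n = 5, Σx = 32, Σy = 50.05, Σxy = 224.31, Σx² = 318
Sxx = Σx² − (Σx)²/n = 318 − 204.8 = 113.2
Sxy = Σxy − (Σx)(Σy)/n = 224.31 − 320.32 = -96.01
b = Sxy/Sxx = -96.01/113.2 = -0.848145
a = ȳ − b·x̄ = 10.01 − (-0.848145)·6.4 = 15.438127
ŷ(8) = 15.438127 + (-0.848145)·8 = 8.652968
residual = y − ŷ = 9.27 − 8.652968 = 0.617032

0.617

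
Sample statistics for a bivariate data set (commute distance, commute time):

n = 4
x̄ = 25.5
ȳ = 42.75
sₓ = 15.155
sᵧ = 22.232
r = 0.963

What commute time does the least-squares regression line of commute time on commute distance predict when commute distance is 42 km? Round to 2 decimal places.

b = r · sᵧ/sₓ = 0.963 · 22.232/15.155 = 1.412697
a = ȳ − b·x̄ = 42.75 − 1.412697·25.5 = 6.726238
ŷ(42) = a + b·42 = 6.726238 + 1.412697·42 = 66.059493

66.06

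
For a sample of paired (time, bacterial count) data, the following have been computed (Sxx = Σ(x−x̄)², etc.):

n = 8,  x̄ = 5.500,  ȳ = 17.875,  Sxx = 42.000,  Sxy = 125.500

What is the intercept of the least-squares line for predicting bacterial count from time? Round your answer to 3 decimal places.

b = Sxy/Sxx = 125.5/42 = 2.988095
a = ȳ − b·x̄ = 17.875 − 2.988095·5.5 = 1.440476

1.440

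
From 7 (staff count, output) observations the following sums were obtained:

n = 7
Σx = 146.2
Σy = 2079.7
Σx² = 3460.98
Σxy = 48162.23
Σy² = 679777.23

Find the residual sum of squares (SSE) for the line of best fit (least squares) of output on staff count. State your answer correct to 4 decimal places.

Sxx = Σx² − (Σx)²/n = 3460.98 − 3053.491429 = 407.488571
Sxy = Σxy − (Σx)(Σy)/n = 48162.23 − 43436.02 = 4726.21
Syy = Σy² − (Σy)²/n = 679777.23 − 617878.87 = 61898.36
b = Sxy/Sxx = 4726.21/407.488571 = 11.598387
SSE = Syy − b·Sxy = 61898.36 − 11.598387·4726.21 = 7081.949111

7081.9491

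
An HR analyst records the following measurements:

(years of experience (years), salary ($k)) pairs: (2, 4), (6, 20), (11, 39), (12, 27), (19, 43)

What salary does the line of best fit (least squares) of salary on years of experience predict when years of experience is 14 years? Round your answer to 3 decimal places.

n = 5, Σx = 50, Σy = 133, Σxy = 1698, Σx² = 666
Sxx = Σx² − (Σx)²/n = 666 − 500 = 166
Sxy = Σxy − (Σx)(Σy)/n = 1698 − 1330 = 368
b = Sxy/Sxx = 368/166 = 2.216867
a = ȳ − b·x̄ = 26.6 − 2.216867·10 = 4.431325
ŷ(14) = a + b·14 = 4.431325 + 2.216867·14 = 35.467470

35.467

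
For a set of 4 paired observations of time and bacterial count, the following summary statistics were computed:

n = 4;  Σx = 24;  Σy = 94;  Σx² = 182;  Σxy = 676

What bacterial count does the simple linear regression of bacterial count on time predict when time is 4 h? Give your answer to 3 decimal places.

17.605

Sxx = Σx² − (Σx)²/n = 182 − 144 = 38
Sxy = Σxy − (Σx)(Σy)/n = 676 − 564 = 112
b = Sxy/Sxx = 112/38 = 2.947368
a = ȳ − b·x̄ = 23.5 − 2.947368·6 = 5.815789
ŷ(4) = a + b·4 = 5.815789 + 2.947368·4 = 17.605263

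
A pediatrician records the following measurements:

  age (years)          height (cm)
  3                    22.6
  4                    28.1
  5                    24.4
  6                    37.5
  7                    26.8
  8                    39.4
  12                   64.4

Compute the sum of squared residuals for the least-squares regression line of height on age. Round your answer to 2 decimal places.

n = 7, Σx = 45, Σy = 243.2, Σxy = 1802.8, Σx² = 343, Σy² = 9719.94
Sxx = Σx² − (Σx)²/n = 343 − 289.285714 = 53.714286
Sxy = Σxy − (Σx)(Σy)/n = 1802.8 − 1563.428571 = 239.371429
Syy = Σy² − (Σy)²/n = 9719.94 − 8449.462857 = 1270.477143
b = Sxy/Sxx = 239.371429/53.714286 = 4.456383
SSE = Syy − b·Sxy = 1270.477143 − 4.456383·239.371429 = 203.746383

203.75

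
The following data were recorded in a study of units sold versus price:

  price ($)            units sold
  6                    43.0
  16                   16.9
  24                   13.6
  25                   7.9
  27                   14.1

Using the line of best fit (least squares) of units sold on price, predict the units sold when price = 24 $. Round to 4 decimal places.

n = 5, Σx = 98, Σy = 95.5, Σxy = 1433, Σx² = 2222
Sxx = Σx² − (Σx)²/n = 2222 − 1920.8 = 301.2
Sxy = Σxy − (Σx)(Σy)/n = 1433 − 1871.8 = -438.8
b = Sxy/Sxx = -438.8/301.2 = -1.456839
a = ȳ − b·x̄ = 19.1 − (-1.456839)·19.6 = 47.654050
ŷ(24) = a + b·24 = 47.654050 + (-1.456839)·24 = 12.689907

12.6899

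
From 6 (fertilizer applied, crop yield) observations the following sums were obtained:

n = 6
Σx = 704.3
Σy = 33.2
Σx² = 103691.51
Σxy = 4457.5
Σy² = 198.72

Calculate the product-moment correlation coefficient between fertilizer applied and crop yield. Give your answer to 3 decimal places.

0.998

Sxx = Σx² − (Σx)²/n = 103691.51 − 82673.081667 = 21018.428333
Sxy = Σxy − (Σx)(Σy)/n = 4457.5 − 3897.126667 = 560.373333
Syy = Σy² − (Σy)²/n = 198.72 − 183.706667 = 15.013333
r = Sxy/√(Sxx·Syy) = 560.373333/√(315556.670711) = 560.373333/561.744311 = 0.997559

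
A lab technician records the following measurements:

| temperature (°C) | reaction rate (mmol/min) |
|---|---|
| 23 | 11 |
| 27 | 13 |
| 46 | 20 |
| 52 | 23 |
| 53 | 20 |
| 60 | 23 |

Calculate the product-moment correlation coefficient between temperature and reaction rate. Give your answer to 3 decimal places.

n = 6, Σx = 261, Σy = 110, Σxy = 5160, Σx² = 12487, Σy² = 2148
Sxx = Σx² − (Σx)²/n = 12487 − 11353.5 = 1133.5
Sxy = Σxy − (Σx)(Σy)/n = 5160 − 4785 = 375
Syy = Σy² − (Σy)²/n = 2148 − 2016.666667 = 131.333333
r = Sxy/√(Sxx·Syy) = 375/√(148866.333333) = 375/385.832001 = 0.971926

0.972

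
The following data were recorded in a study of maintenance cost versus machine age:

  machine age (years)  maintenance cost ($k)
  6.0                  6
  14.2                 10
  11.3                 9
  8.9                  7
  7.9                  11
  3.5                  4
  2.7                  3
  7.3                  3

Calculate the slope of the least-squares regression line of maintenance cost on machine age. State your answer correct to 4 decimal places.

n = 8, Σx = 61.8, Σy = 53, Σxy = 472.9, Σx² = 579.78
Sxx = Σx² − (Σx)²/n = 579.78 − 477.405 = 102.375
Sxy = Σxy − (Σx)(Σy)/n = 472.9 − 409.425 = 63.475
b = Sxy/Sxx = 63.475/102.375 = 0.620024

0.6200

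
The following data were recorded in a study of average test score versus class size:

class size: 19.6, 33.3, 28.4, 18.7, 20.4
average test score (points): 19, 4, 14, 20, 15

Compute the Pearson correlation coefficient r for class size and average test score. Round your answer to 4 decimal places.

-0.9198

n = 5, Σx = 120.4, Σy = 72, Σxy = 1583.2, Σx² = 3065.46, Σy² = 1198
Sxx = Σx² − (Σx)²/n = 3065.46 − 2899.232 = 166.228
Sxy = Σxy − (Σx)(Σy)/n = 1583.2 − 1733.76 = -150.56
Syy = Σy² − (Σy)²/n = 1198 − 1036.8 = 161.2
r = Sxy/√(Sxx·Syy) = -150.56/√(26795.9536) = -150.56/163.694696 = -0.919761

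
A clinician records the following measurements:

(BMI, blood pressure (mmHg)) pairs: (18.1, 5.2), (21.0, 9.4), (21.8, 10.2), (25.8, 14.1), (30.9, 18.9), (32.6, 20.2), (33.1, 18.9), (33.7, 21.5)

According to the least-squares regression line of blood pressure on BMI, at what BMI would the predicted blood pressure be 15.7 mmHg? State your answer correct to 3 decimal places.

n = 8, Σx = 217, Σy = 118.4, Σxy = 3470.33, Σx² = 6158.36
Sxx = Σx² − (Σx)²/n = 6158.36 − 5886.125 = 272.235
Sxy = Σxy − (Σx)(Σy)/n = 3470.33 − 3211.6 = 258.73
b = Sxy/Sxx = 258.73/272.235 = 0.950392
a = ȳ − b·x̄ = 14.8 − 0.950392·27.125 = -10.979386
Set a + b·x = 15.7: x = (15.7 − (-10.979386)) / 0.950392 = 28.071978

28.072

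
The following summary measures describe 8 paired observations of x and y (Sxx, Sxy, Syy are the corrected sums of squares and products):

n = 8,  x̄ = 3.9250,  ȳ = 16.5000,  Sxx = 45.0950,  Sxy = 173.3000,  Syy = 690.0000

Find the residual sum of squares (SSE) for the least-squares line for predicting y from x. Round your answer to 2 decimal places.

b = Sxy/Sxx = 173.3/45.095 = 3.842998
SSE = Syy − b·Sxy = 690 − 3.842998·173.3 = 24.008427

24.01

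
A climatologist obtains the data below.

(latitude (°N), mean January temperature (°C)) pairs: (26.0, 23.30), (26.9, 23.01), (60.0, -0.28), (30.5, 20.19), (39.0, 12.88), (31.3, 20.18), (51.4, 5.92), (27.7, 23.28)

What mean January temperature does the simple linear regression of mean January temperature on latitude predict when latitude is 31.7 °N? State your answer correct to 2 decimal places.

n = 8, Σx = 292.8, Σy = 128.48, Σxy = 3906.862, Σx² = 11839.8
Sxx = Σx² − (Σx)²/n = 11839.8 − 10716.48 = 1123.32
Sxy = Σxy − (Σx)(Σy)/n = 3906.862 − 4702.368 = -795.506
b = Sxy/Sxx = -795.506/1123.32 = -0.708174
a = ȳ − b·x̄ = 16.06 − (-0.708174)·36.6 = 41.979168
ŷ(31.7) = a + b·31.7 = 41.979168 + (-0.708174)·31.7 = 19.530053

19.53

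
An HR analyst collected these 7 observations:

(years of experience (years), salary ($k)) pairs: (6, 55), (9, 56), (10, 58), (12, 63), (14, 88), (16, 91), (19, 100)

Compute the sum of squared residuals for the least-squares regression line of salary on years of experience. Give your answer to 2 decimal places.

n = 7, Σx = 86, Σy = 511, Σxy = 6758, Σx² = 1174, Σy² = 39519
Sxx = Σx² − (Σx)²/n = 1174 − 1056.571429 = 117.428571
Sxy = Σxy − (Σx)(Σy)/n = 6758 − 6278 = 480
Syy = Σy² − (Σy)²/n = 39519 − 37303 = 2216
b = Sxy/Sxx = 480/117.428571 = 4.087591
SSE = Syy − b·Sxy = 2216 − 4.087591·480 = 253.956204

253.96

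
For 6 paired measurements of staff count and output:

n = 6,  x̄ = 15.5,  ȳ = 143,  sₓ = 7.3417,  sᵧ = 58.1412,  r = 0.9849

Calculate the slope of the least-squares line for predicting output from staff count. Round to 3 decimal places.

b = r · sᵧ/sₓ = 0.9849 · 58.1412/7.3417 = 7.799729

7.800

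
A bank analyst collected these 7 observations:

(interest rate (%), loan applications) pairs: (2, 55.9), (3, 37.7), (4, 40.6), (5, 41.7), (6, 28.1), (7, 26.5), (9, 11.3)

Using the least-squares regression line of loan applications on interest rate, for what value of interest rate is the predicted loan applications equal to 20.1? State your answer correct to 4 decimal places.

7.7657

n = 7, Σx = 36, Σy = 241.8, Σxy = 1051.6, Σx² = 220
Sxx = Σx² − (Σx)²/n = 220 − 185.142857 = 34.857143
Sxy = Σxy − (Σx)(Σy)/n = 1051.6 − 1243.542857 = -191.942857
b = Sxy/Sxx = -191.942857/34.857143 = -5.506557
a = ȳ − b·x̄ = 34.542857 − (-5.506557)·5.142857 = 62.862295
Set a + b·x = 20.1: x = (20.1 − 62.862295) / (-5.506557) = 7.765704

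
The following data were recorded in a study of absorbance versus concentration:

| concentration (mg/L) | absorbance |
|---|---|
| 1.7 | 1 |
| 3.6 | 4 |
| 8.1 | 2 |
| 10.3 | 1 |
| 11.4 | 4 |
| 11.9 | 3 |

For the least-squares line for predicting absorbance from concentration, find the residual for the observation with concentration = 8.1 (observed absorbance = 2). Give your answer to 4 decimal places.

-0.5188

n = 6, Σx = 47, Σy = 15, Σxy = 123.9, Σx² = 459.12
Sxx = Σx² − (Σx)²/n = 459.12 − 368.166667 = 90.953333
Sxy = Σxy − (Σx)(Σy)/n = 123.9 − 117.5 = 6.4
b = Sxy/Sxx = 6.4/90.953333 = 0.070366
a = ȳ − b·x̄ = 2.5 − 0.070366·7.833333 = 1.948802
ŷ(8.1) = 1.948802 + 0.070366·8.1 = 2.518764
residual = y − ŷ = 2 − 2.518764 = -0.518764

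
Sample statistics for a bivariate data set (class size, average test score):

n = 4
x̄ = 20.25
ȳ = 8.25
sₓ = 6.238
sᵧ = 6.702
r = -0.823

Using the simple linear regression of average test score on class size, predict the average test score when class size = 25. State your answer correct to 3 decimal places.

4.050

b = r · sᵧ/sₓ = -0.823 · 6.702/6.238 = -0.884217
a = ȳ − b·x̄ = 8.25 − (-0.884217)·20.25 = 26.155395
ŷ(25) = a + b·25 = 26.155395 + (-0.884217)·25 = 4.049969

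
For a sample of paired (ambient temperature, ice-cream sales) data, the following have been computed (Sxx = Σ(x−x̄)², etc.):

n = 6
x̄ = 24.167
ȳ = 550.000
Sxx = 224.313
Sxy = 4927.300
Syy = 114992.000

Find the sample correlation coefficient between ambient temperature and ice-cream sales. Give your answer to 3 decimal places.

r = Sxy/√(Sxx·Syy) = 4927.3/√(25794200.496) = 4927.3/5078.799119 = 0.970170

0.970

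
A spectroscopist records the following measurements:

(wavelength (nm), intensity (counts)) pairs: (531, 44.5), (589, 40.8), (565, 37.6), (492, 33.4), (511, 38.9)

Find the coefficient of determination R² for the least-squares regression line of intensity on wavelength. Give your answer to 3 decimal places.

n = 5, Σx = 2688, Σy = 195.2, Σxy = 105215.4, Σx² = 1451292, Σy² = 7687.42
Sxx = Σx² − (Σx)²/n = 1451292 − 1445068.8 = 6223.2
Sxy = Σxy − (Σx)(Σy)/n = 105215.4 − 104939.52 = 275.88
Syy = Σy² − (Σy)²/n = 7687.42 − 7620.608 = 66.812
R² = Sxy²/(Sxx·Syy) = (275.88)²/(6223.2·66.812) = 0.183051

0.183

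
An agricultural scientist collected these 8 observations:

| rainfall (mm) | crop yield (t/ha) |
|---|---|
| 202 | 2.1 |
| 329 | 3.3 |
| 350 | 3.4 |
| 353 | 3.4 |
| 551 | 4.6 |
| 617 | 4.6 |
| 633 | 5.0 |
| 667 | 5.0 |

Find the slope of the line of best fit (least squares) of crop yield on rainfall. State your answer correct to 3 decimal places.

n = 8, Σx = 3702, Σy = 31.4, Σxy = 15772.9, Σx² = 1926022
Sxx = Σx² − (Σx)²/n = 1926022 − 1713100.5 = 212921.5
Sxy = Σxy − (Σx)(Σy)/n = 15772.9 − 14530.35 = 1242.55
b = Sxy/Sxx = 1242.55/212921.5 = 0.005836

0.006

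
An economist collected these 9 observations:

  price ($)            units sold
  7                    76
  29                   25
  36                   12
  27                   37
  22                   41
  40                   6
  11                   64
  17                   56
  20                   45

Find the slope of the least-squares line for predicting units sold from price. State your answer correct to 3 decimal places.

-2.114

n = 9, Σx = 209, Σy = 362, Σxy = 6386, Σx² = 5809
Sxx = Σx² − (Σx)²/n = 5809 − 4853.444444 = 955.555556
Sxy = Σxy − (Σx)(Σy)/n = 6386 − 8406.444444 = -2020.444444
b = Sxy/Sxx = -2020.444444/955.555556 = -2.114419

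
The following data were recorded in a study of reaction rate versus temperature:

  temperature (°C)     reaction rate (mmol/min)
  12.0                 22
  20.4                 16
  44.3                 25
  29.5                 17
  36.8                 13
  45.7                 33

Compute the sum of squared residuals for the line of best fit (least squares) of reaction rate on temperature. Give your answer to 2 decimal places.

210.71

n = 6, Σx = 188.7, Σy = 126, Σxy = 4185.9, Σx² = 6835.63, Σy² = 2912
Sxx = Σx² − (Σx)²/n = 6835.63 − 5934.615 = 901.015
Sxy = Σxy − (Σx)(Σy)/n = 4185.9 − 3962.7 = 223.2
Syy = Σy² − (Σy)²/n = 2912 − 2646 = 266
b = Sxy/Sxx = 223.2/901.015 = 0.247721
SSE = Syy − b·Sxy = 266 − 0.247721·223.2 = 210.708756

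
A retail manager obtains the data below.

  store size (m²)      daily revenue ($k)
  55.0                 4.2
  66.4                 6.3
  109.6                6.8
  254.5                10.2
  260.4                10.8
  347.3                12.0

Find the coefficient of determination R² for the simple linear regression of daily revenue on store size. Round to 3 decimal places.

0.953

n = 6, Σx = 1093.2, Σy = 50.3, Σxy = 10970.42, Σx² = 272641.82, Σy² = 468.25
Sxx = Σx² − (Σx)²/n = 272641.82 − 199181.04 = 73460.78
Sxy = Σxy − (Σx)(Σy)/n = 10970.42 − 9164.66 = 1805.76
Syy = Σy² − (Σy)²/n = 468.25 − 421.681667 = 46.568333
R² = Sxy²/(Sxx·Syy) = (1805.76)²/(73460.78·46.568333) = 0.953178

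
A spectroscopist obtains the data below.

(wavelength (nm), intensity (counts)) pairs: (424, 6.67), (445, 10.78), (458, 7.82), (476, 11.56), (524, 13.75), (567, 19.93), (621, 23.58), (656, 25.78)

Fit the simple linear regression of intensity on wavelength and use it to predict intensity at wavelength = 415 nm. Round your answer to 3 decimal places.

6.164

n = 8, Σx = 4171, Σy = 119.87, Σxy = 66769.47, Σx² = 2226183
Sxx = Σx² − (Σx)²/n = 2226183 − 2174655.125 = 51527.875
Sxy = Σxy − (Σx)(Σy)/n = 66769.47 − 62497.22125 = 4272.24875
b = Sxy/Sxx = 4272.24875/51527.875 = 0.082911
a = ȳ − b·x̄ = 14.98375 − 0.082911·521.375 = -28.244186
ŷ(415) = a + b·415 = -28.244186 + 0.082911·415 = 6.164049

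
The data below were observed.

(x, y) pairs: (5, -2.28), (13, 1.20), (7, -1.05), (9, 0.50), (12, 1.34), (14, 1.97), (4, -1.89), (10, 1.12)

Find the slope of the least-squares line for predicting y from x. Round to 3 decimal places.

0.421

n = 8, Σx = 74, Σy = 0.91, Σxy = 48.65, Σx² = 780
Sxx = Σx² − (Σx)²/n = 780 − 684.5 = 95.5
Sxy = Σxy − (Σx)(Σy)/n = 48.65 − 8.4175 = 40.2325
b = Sxy/Sxx = 40.2325/95.5 = 0.421283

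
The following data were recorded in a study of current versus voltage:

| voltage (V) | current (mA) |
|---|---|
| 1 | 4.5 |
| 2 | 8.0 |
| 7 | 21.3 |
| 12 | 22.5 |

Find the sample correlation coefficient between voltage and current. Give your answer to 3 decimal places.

n = 4, Σx = 22, Σy = 56.3, Σxy = 439.6, Σx² = 198, Σy² = 1044.19
Sxx = Σx² − (Σx)²/n = 198 − 121 = 77
Sxy = Σxy − (Σx)(Σy)/n = 439.6 − 309.65 = 129.95
Syy = Σy² − (Σy)²/n = 1044.19 − 792.4225 = 251.7675
r = Sxy/√(Sxx·Syy) = 129.95/√(19386.0975) = 129.95/139.233967 = 0.933321

0.933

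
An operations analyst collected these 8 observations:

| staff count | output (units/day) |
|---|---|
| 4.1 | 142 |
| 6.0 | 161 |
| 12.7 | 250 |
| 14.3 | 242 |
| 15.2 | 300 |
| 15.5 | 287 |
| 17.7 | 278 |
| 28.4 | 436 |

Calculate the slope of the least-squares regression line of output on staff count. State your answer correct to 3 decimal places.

n = 8, Σx = 113.9, Σy = 2096, Σxy = 34495.3, Σx² = 2009.73
Sxx = Σx² − (Σx)²/n = 2009.73 − 1621.65125 = 388.07875
Sxy = Σxy − (Σx)(Σy)/n = 34495.3 − 29841.8 = 4653.5
b = Sxy/Sxx = 4653.5/388.07875 = 11.991123

11.991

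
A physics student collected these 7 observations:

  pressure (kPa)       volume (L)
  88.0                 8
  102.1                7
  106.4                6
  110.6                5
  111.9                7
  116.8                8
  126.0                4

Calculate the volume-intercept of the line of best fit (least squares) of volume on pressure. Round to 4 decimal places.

14.7544

n = 7, Σx = 761.8, Σy = 45, Σxy = 4831.8, Σx² = 83761.58
Sxx = Σx² − (Σx)²/n = 83761.58 − 82905.605714 = 855.974286
Sxy = Σxy − (Σx)(Σy)/n = 4831.8 − 4897.285714 = -65.485714
b = Sxy/Sxx = -65.485714/855.974286 = -0.076504
a = ȳ − b·x̄ = 6.428571 − (-0.076504)·108.828571 = 14.754425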